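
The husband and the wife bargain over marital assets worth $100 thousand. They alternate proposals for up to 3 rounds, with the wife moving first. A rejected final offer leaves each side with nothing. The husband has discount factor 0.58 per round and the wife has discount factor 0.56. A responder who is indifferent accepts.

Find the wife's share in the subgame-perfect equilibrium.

74.48

Solve by backward induction from round 3.
Round 3 (the wife proposes): the husband will accept anything ≥ 0, so the wife offers 0 and keeps 100.
Round 2 (the husband proposes): the wife can get 100 next round, worth 0.56 × 100 = 56 now; the husband offers that and keeps 44.
Round 1 (the wife proposes): the husband can get 44 next round, worth 0.58 × 44 = 25.52 now, so the wife offers 25.52, keeping 74.48.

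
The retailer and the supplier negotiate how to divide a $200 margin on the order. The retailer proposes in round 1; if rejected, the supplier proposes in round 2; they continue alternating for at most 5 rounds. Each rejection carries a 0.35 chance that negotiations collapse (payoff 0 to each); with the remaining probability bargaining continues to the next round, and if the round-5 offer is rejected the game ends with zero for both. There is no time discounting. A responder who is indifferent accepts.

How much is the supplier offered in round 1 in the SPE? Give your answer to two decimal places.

By backward induction:
Round 5 (the retailer proposes): the supplier will accept anything ≥ 0, so the retailer offers 0 and keeps 200.
Round 4 (the supplier proposes): rejecting gives the retailer an expected 0.65 × 200 = 130. The supplier offers 130 and keeps 200 − 130 = 70.
Round 3 (the retailer proposes): rejecting gives the supplier an expected 0.65 × 70 = 45.5, so the retailer offers 45.5, keeping 154.5.
Round 2 (the supplier proposes): rejecting gives the retailer an expected 0.65 × 154.5 = 100.425; the supplier offers that and keeps 99.575.
Round 1 (the retailer proposes): rejecting gives the supplier an expected 0.65 × 99.575 = 64.72375. The retailer offers 64.72375 and keeps 200 − 64.72375 = 135.27625.

64.72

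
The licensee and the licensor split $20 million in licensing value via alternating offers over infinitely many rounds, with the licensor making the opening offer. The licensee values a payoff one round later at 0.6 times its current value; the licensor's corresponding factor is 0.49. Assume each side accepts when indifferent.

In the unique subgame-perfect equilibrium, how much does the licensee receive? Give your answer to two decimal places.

Let x be the licensor's share when the licensor proposes and y be the licensee's share when the licensee proposes.
The licensee accepts iff offered ≥ 0.6·y, so x = 20 − 0.6y. Symmetrically y = 20 − 0.49x.
Substituting: x = 20 − 0.6(20 − 0.49x), giving x(1 − 0.49·0.6) = 20(1 − 0.6).
So x = 20 × 0.4 / 0.706 ≈ 11.3314, and the licensee receives 20 − x ≈ 8.6686.

8.67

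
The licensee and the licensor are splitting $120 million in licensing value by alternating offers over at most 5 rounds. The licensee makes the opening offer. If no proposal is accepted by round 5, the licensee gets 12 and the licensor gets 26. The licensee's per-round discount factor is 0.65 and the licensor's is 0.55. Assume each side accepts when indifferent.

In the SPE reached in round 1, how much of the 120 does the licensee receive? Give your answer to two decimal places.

85.32

Work backward from the last round.
Round 5 (the licensee proposes): the licensor gets 26 if talks fail, so the licensee offers 26 and keeps 94.
Round 4 (the licensor proposes): the licensee can get 94 next round, worth 0.65 × 94 = 61.1 now, so the licensor offers 61.1, keeping 58.9.
Round 3 (the licensee proposes): the licensor can get 58.9 next round, worth 0.55 × 58.9 = 32.395 now; the licensee offers that and keeps 87.605.
Round 2 (the licensor proposes): the licensee can get 87.605 next round, worth 0.65 × 87.605 = 56.94325 now, so the licensor offers 56.94325, keeping 63.05675.
Round 1 (the licensee proposes): the licensor can get 63.05675 next round, worth 0.55 × 63.05675 = 34.6812125 now; the licensee offers that and keeps 85.3187875.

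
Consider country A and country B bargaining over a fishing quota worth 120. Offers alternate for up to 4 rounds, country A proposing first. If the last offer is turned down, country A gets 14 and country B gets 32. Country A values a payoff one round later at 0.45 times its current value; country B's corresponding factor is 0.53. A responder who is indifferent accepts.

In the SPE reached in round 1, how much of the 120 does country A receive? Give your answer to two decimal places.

71.62

Round 4 (country B proposes): country A gets 14 if talks fail, so country B offers 14 and keeps 106.
Round 3 (country A proposes): country B can get 106 next round, worth 0.53 × 106 = 56.18 now. Country A offers 56.18 and keeps 120 − 56.18 = 63.82.
Round 2 (country B proposes): country A can get 63.82 next round, worth 0.45 × 63.82 = 28.719 now. Country B offers 28.719 and keeps 120 − 28.719 = 91.281.
Round 1 (country A proposes): country B can get 91.281 next round, worth 0.53 × 91.281 = 48.37893 now; country A offers that and keeps 71.62107.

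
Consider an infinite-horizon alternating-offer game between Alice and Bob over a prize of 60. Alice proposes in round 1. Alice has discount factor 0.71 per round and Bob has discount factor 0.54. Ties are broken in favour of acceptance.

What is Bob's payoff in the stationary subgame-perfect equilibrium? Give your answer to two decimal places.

15.24

In a stationary SPE each proposer offers the other exactly their discounted continuation value.
If Alice keeps x when proposing and Bob keeps y when proposing, then x = 60 − 0.54y and y = 60 − 0.71x.
Solving: x = 60(1 − 0.54) / (1 − 0.71·0.54) = 27.6 / 0.6166 ≈ 44.7616.
Bob gets 60 − 44.7616 ≈ 15.2384.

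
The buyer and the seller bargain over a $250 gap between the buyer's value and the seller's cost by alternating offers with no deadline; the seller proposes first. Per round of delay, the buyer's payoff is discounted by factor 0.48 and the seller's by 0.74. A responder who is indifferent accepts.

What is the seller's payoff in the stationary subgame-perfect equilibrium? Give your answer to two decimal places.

201.61

Let x be the seller's share when the seller proposes and y be the buyer's share when the buyer proposes.
The buyer accepts iff offered ≥ 0.48·y, so x = 250 − 0.48y. Symmetrically y = 250 − 0.74x.
Substituting: x = 250 − 0.48(250 − 0.74x), giving x(1 − 0.74·0.48) = 250(1 − 0.48).
So x = 250 × 0.52 / 0.6448 ≈ 201.6129, and the buyer receives 250 − x ≈ 48.3871.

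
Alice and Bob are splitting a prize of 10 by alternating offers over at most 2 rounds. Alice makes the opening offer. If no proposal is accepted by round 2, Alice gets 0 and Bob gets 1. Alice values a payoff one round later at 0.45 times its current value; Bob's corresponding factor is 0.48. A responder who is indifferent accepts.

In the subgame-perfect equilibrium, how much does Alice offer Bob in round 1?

Round 2 (Bob proposes): rejection yields 0 for Alice; Bob offers 0 and keeps 10.
Round 1 (Alice proposes): Bob can get 10 next round, worth 0.48 × 10 = 4.8 now. Alice offers 4.8 and keeps 10 − 4.8 = 5.2.

4.8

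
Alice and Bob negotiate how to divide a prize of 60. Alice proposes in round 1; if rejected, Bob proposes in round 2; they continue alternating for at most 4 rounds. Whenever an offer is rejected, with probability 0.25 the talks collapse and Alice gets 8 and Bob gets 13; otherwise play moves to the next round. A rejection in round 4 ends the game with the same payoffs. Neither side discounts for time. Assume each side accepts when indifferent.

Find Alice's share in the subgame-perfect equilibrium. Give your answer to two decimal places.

23.23

By backward induction:
Round 4 (Bob proposes): Alice gets 8 if talks fail, so Bob offers 8 and keeps 52.
Round 3 (Alice proposes): rejecting gives Bob an expected 0.75 × 52 + 0.25 × 13 = 42.25. Alice offers 42.25 and keeps 60 − 42.25 = 17.75.
Round 2 (Bob proposes): rejecting gives Alice an expected 0.75 × 17.75 + 0.25 × 8 = 15.3125; Bob offers that and keeps 44.6875.
Round 1 (Alice proposes): rejecting gives Bob an expected 0.75 × 44.6875 + 0.25 × 13 = 36.765625, so Alice offers 36.765625, keeping 23.234375.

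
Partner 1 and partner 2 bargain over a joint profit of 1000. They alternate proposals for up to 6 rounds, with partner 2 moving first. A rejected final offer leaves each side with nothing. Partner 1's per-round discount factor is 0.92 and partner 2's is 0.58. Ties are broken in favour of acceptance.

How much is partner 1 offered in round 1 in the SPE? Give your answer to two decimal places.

Round 6 (partner 1 proposes): rejection yields 0 for partner 2; partner 1 offers 0 and keeps 1000.
Round 5 (partner 2 proposes): partner 1 can get 1000 next round, worth 0.92 × 1000 = 920 now, so partner 2 offers 920, keeping 80.
Round 4 (partner 1 proposes): partner 2 can get 80 next round, worth 0.58 × 80 = 46.4 now, so partner 1 offers 46.4, keeping 953.6.
Round 3 (partner 2 proposes): partner 1 can get 953.6 next round, worth 0.92 × 953.6 = 877.312 now; partner 2 offers that and keeps 122.688.
Round 2 (partner 1 proposes): partner 2 can get 122.688 next round, worth 0.58 × 122.688 = 71.15904 now, so partner 1 offers 71.15904, keeping 928.84096.
Round 1 (partner 2 proposes): partner 1 can get 928.84096 next round, worth 0.92 × 928.84096 = 854.5336832 now. Partner 2 offers 854.5336832 and keeps 1000 − 854.5336832 = 145.4663168.

854.53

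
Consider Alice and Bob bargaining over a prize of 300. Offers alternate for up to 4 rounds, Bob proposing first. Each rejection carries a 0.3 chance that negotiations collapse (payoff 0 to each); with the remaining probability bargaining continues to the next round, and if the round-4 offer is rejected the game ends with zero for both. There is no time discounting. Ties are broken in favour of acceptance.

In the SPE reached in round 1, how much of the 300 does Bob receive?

By backward induction:
Round 4 (Alice proposes): Bob will accept anything ≥ 0, so Alice offers 0 and keeps 300.
Round 3 (Bob proposes): rejecting gives Alice an expected 0.7 × 300 = 210. Bob offers 210 and keeps 300 − 210 = 90.
Round 2 (Alice proposes): rejecting gives Bob an expected 0.7 × 90 = 63; Alice offers that and keeps 237.
Round 1 (Bob proposes): rejecting gives Alice an expected 0.7 × 237 = 165.9, so Bob offers 165.9, keeping 134.1.

134.1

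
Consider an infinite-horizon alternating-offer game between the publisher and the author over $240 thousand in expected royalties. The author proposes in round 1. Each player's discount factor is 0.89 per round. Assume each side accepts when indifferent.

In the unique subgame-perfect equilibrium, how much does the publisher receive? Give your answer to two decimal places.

113.02

When the author proposes, the publisher accepts any offer worth at least 0.89 times what the publisher would get by proposing next round; and vice versa.
This gives x = 240 − 0.89y and y = 240 − 0.89x, where x and y are each side's share when it proposes.
Hence (1 − 0.89·0.89)x = 240(1 − 0.89), i.e. 0.2079·x = 26.4.
x ≈ 126.9841; the publisher's share is 240 − x ≈ 113.0159.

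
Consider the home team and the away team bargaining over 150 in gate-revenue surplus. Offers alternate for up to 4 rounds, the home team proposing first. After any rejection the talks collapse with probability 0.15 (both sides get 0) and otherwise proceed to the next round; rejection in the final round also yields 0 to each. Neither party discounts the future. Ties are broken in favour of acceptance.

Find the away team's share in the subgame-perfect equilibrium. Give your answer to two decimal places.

By backward induction:
Round 4 (the away team proposes): rejection yields 0 for the home team; the away team offers 0 and keeps 150.
Round 3 (the home team proposes): rejecting gives the away team an expected 0.85 × 150 = 127.5; the home team offers that and keeps 22.5.
Round 2 (the away team proposes): rejecting gives the home team an expected 0.85 × 22.5 = 19.125. The away team offers 19.125 and keeps 150 − 19.125 = 130.875.
Round 1 (the home team proposes): rejecting gives the away team an expected 0.85 × 130.875 = 111.24375. The home team offers 111.24375 and keeps 150 − 111.24375 = 38.75625.

111.24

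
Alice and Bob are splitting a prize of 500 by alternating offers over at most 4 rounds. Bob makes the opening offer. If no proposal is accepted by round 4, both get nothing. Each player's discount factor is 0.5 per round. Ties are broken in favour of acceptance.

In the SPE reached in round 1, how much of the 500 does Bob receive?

Work backward from the last round.
Round 4 (Alice proposes): rejection yields 0 for Bob; Alice offers 0 and keeps 500.
Round 3 (Bob proposes): Alice can get 500 next round, worth 0.5 × 500 = 250 now. Bob offers 250 and keeps 500 − 250 = 250.
Round 2 (Alice proposes): Bob can get 250 next round, worth 0.5 × 250 = 125 now. Alice offers 125 and keeps 500 − 125 = 375.
Round 1 (Bob proposes): Alice can get 375 next round, worth 0.5 × 375 = 187.5 now, so Bob offers 187.5, keeping 312.5.

312.5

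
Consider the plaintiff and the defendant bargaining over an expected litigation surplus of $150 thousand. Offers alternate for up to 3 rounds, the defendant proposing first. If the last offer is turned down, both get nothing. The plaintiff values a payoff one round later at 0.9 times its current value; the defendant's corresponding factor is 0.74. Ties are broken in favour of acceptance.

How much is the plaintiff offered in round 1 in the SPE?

35.1

Round 3 (the defendant proposes): the plaintiff will accept anything ≥ 0, so the defendant offers 0 and keeps 150.
Round 2 (the plaintiff proposes): the defendant can get 150 next round, worth 0.74 × 150 = 111 now. The plaintiff offers 111 and keeps 150 − 111 = 39.
Round 1 (the defendant proposes): the plaintiff can get 39 next round, worth 0.9 × 39 = 35.1 now. The defendant offers 35.1 and keeps 150 − 35.1 = 114.9.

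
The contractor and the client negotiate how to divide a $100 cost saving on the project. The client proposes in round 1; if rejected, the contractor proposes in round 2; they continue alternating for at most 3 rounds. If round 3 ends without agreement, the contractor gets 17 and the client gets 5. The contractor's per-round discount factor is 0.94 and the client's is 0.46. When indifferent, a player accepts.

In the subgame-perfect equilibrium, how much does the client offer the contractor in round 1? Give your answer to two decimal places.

58.11

Round 3 (the client proposes): the contractor gets 17 if talks fail, so the client offers 17 and keeps 83.
Round 2 (the contractor proposes): the client can get 83 next round, worth 0.46 × 83 = 38.18 now. The contractor offers 38.18 and keeps 100 − 38.18 = 61.82.
Round 1 (the client proposes): the contractor can get 61.82 next round, worth 0.94 × 61.82 = 58.1108 now; the client offers that and keeps 41.8892.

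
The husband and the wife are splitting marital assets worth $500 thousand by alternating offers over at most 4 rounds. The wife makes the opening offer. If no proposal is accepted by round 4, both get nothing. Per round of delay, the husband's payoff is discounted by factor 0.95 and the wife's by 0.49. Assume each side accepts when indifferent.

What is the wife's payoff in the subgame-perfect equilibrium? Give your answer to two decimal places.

36.64

Round 4 (the husband proposes): rejection yields 0 for the wife; the husband offers 0 and keeps 500.
Round 3 (the wife proposes): the husband can get 500 next round, worth 0.95 × 500 = 475 now, so the wife offers 475, keeping 25.
Round 2 (the husband proposes): the wife can get 25 next round, worth 0.49 × 25 = 12.25 now; the husband offers that and keeps 487.75.
Round 1 (the wife proposes): the husband can get 487.75 next round, worth 0.95 × 487.75 = 463.3625 now, so the wife offers 463.3625, keeping 36.6375.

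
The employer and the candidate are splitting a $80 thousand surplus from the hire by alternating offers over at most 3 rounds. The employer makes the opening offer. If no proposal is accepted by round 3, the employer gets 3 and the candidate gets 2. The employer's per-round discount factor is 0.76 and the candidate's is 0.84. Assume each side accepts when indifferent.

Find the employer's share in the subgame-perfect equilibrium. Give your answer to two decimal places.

62.60

By backward induction:
Round 3 (the employer proposes): the candidate gets 2 if talks fail, so the employer offers 2 and keeps 78.
Round 2 (the candidate proposes): the employer can get 78 next round, worth 0.76 × 78 = 59.28 now, so the candidate offers 59.28, keeping 20.72.
Round 1 (the employer proposes): the candidate can get 20.72 next round, worth 0.84 × 20.72 = 17.4048 now. The employer offers 17.4048 and keeps 80 − 17.4048 = 62.5952.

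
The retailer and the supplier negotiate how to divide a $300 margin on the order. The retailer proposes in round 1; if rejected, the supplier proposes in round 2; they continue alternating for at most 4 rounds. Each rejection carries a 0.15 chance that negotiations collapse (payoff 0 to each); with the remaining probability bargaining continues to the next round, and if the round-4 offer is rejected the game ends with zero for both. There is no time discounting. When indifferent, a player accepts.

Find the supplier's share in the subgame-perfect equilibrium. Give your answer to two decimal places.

Round 4 (the supplier proposes): rejection yields 0 for the retailer; the supplier offers 0 and keeps 300.
Round 3 (the retailer proposes): rejecting gives the supplier an expected 0.85 × 300 = 255. The retailer offers 255 and keeps 300 − 255 = 45.
Round 2 (the supplier proposes): rejecting gives the retailer an expected 0.85 × 45 = 38.25. The supplier offers 38.25 and keeps 300 − 38.25 = 261.75.
Round 1 (the retailer proposes): rejecting gives the supplier an expected 0.85 × 261.75 = 222.4875; the retailer offers that and keeps 77.5125.

222.49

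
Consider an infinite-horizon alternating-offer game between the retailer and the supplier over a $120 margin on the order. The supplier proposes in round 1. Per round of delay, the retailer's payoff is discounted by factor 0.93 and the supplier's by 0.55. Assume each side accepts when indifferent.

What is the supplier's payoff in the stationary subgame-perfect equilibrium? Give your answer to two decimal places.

17.20

When the supplier proposes, the retailer accepts any offer worth at least 0.93 times what the retailer would get by proposing next round; and vice versa.
This gives x = 120 − 0.93y and y = 120 − 0.55x, where x and y are each side's share when it proposes.
Hence (1 − 0.93·0.55)x = 120(1 − 0.93), i.e. 0.4885·x = 8.4.
x ≈ 17.1955; the retailer's share is 120 − x ≈ 102.8045.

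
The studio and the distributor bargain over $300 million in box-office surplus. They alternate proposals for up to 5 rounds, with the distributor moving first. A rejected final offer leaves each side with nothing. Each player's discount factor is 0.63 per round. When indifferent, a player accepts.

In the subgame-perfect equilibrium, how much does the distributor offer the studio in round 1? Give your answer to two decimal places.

Round 5 (the distributor proposes): rejection yields 0 for the studio; the distributor offers 0 and keeps 300.
Round 4 (the studio proposes): the distributor can get 300 next round, worth 0.63 × 300 = 189 now. The studio offers 189 and keeps 300 − 189 = 111.
Round 3 (the distributor proposes): the studio can get 111 next round, worth 0.63 × 111 = 69.93 now. The distributor offers 69.93 and keeps 300 − 69.93 = 230.07.
Round 2 (the studio proposes): the distributor can get 230.07 next round, worth 0.63 × 230.07 = 144.9441 now; the studio offers that and keeps 155.0559.
Round 1 (the distributor proposes): the studio can get 155.0559 next round, worth 0.63 × 155.0559 = 97.685217 now. The distributor offers 97.685217 and keeps 300 − 97.685217 = 202.314783.

97.69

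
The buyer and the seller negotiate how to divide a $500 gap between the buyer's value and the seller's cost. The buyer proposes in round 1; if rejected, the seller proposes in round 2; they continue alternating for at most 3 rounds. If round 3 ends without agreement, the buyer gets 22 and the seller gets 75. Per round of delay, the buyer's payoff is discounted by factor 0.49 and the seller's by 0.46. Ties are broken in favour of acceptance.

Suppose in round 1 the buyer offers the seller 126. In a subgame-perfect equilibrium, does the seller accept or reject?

Reject

Round 3 (the buyer proposes): the seller gets 75 if talks fail, so the buyer offers 75 and keeps 425.
Round 2 (the seller proposes): the buyer can get 425 next round, worth 0.49 × 425 = 208.25 now, so the seller offers 208.25, keeping 291.75.
So by rejecting in round 1, the seller gets 291.75 next round, worth 0.46 × 291.75 = 134.205 now.
Offer 126 < 134.205, so the seller rejects.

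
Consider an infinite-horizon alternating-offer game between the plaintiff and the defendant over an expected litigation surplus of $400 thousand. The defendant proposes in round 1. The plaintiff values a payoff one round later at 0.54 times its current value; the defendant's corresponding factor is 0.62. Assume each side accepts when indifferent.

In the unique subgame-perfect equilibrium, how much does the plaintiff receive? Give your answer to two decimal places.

In a stationary SPE each proposer offers the other exactly their discounted continuation value.
If the defendant keeps x when proposing and the plaintiff keeps y when proposing, then x = 400 − 0.54y and y = 400 − 0.62x.
Solving: x = 400(1 − 0.54) / (1 − 0.62·0.54) = 184 / 0.6652 ≈ 276.6085.
The plaintiff gets 400 − 276.6085 ≈ 123.3915.

123.39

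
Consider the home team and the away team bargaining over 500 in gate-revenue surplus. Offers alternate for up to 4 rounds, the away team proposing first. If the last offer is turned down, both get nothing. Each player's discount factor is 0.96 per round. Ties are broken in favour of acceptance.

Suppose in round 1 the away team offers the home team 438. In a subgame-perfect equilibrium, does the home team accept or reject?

Round 4 (the home team proposes): rejection yields 0 for the away team; the home team offers 0 and keeps 500.
Round 3 (the away team proposes): the home team can get 500 next round, worth 0.96 × 500 = 480 now. The away team offers 480 and keeps 500 − 480 = 20.
Round 2 (the home team proposes): the away team can get 20 next round, worth 0.96 × 20 = 19.2 now; the home team offers that and keeps 480.8.
So by rejecting in round 1, the home team gets 480.8 next round, worth 0.96 × 480.8 = 461.568 now.
Offer 438 < 461.568, so the home team rejects.

Reject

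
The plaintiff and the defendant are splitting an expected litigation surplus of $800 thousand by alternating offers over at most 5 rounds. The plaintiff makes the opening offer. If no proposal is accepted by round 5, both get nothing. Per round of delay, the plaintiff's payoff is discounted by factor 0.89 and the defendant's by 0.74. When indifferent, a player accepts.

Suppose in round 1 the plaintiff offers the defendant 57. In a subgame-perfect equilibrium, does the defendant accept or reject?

Reject

Round 5 (the plaintiff proposes): rejection yields 0 for the defendant; the plaintiff offers 0 and keeps 800.
Round 4 (the defendant proposes): the plaintiff can get 800 next round, worth 0.89 × 800 = 712 now, so the defendant offers 712, keeping 88.
Round 3 (the plaintiff proposes): the defendant can get 88 next round, worth 0.74 × 88 = 65.12 now, so the plaintiff offers 65.12, keeping 734.88.
Round 2 (the defendant proposes): the plaintiff can get 734.88 next round, worth 0.89 × 734.88 = 654.0432 now. The defendant offers 654.0432 and keeps 800 − 654.0432 = 145.9568.
So by rejecting in round 1, the defendant gets 145.9568 next round, worth 0.74 × 145.9568 = 108.008032 now.
Offer 57 < 108.008032, so the defendant rejects.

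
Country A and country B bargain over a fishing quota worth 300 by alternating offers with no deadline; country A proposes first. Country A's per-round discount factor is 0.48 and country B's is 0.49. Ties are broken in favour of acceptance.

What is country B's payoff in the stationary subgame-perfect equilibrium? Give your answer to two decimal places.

Let x be country A's share when country A proposes and y be country B's share when country B proposes.
Country B accepts iff offered ≥ 0.49·y, so x = 300 − 0.49y. Symmetrically y = 300 − 0.48x.
Substituting: x = 300 − 0.49(300 − 0.48x), giving x(1 − 0.48·0.49) = 300(1 − 0.49).
So x = 300 × 0.51 / 0.7648 ≈ 200.0523, and country B receives 300 − x ≈ 99.9477.

99.95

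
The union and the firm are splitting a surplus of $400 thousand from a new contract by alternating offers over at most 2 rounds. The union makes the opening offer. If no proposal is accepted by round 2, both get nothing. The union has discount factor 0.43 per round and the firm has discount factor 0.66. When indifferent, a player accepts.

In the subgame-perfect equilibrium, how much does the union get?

Round 2 (the firm proposes): the union will accept anything ≥ 0, so the firm offers 0 and keeps 400.
Round 1 (the union proposes): the firm can get 400 next round, worth 0.66 × 400 = 264 now, so the union offers 264, keeping 136.

136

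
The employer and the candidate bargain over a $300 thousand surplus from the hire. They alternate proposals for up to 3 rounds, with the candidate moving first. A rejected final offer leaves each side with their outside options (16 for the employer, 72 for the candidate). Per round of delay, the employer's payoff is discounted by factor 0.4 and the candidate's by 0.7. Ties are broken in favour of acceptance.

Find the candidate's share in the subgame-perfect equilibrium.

Solve by backward induction from round 3.
Round 3 (the candidate proposes): the employer gets 16 if talks fail, so the candidate offers 16 and keeps 284.
Round 2 (the employer proposes): the candidate can get 284 next round, worth 0.7 × 284 = 198.8 now; the employer offers that and keeps 101.2.
Round 1 (the candidate proposes): the employer can get 101.2 next round, worth 0.4 × 101.2 = 40.48 now, so the candidate offers 40.48, keeping 259.52.

259.52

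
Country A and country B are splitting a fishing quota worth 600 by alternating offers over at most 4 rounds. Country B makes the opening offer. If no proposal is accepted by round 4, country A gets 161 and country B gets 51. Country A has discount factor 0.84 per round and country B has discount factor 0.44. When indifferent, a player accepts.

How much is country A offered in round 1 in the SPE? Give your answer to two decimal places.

Round 4 (country A proposes): country B gets 51 if talks fail, so country A offers 51 and keeps 549.
Round 3 (country B proposes): country A can get 549 next round, worth 0.84 × 549 = 461.16 now; country B offers that and keeps 138.84.
Round 2 (country A proposes): country B can get 138.84 next round, worth 0.44 × 138.84 = 61.0896 now, so country A offers 61.0896, keeping 538.9104.
Round 1 (country B proposes): country A can get 538.9104 next round, worth 0.84 × 538.9104 = 452.684736 now, so country B offers 452.684736, keeping 147.315264.

452.68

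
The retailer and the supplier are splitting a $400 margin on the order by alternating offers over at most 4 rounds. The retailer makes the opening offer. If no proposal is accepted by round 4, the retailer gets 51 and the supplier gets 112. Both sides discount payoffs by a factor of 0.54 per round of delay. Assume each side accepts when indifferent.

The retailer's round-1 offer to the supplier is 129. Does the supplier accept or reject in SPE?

Round 4 (the supplier proposes): the retailer gets 51 if talks fail, so the supplier offers 51 and keeps 349.
Round 3 (the retailer proposes): the supplier can get 349 next round, worth 0.54 × 349 = 188.46 now. The retailer offers 188.46 and keeps 400 − 188.46 = 211.54.
Round 2 (the supplier proposes): the retailer can get 211.54 next round, worth 0.54 × 211.54 = 114.2316 now; the supplier offers that and keeps 285.7684.
So by rejecting in round 1, the supplier gets 285.7684 next round, worth 0.54 × 285.7684 = 154.314936 now.
Offer 129 < 154.314936, so the supplier rejects.

Reject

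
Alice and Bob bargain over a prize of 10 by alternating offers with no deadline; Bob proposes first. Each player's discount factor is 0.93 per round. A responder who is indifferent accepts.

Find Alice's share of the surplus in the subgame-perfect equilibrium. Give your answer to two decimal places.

4.82

In a stationary SPE each proposer offers the other exactly their discounted continuation value.
If Bob keeps x when proposing and Alice keeps y when proposing, then x = 10 − 0.93y and y = 10 − 0.93x.
Solving: x = 10(1 − 0.93) / (1 − 0.93·0.93) = 0.7 / 0.1351 ≈ 5.1813.
Alice gets 10 − 5.1813 ≈ 4.8187.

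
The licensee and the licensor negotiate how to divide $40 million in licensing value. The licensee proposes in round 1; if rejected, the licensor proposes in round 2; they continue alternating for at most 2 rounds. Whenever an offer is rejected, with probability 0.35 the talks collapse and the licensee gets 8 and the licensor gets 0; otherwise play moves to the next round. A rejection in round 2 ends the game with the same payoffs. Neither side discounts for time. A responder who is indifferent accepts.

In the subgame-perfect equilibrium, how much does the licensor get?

20.8

By backward induction:
Round 2 (the licensor proposes): the licensee gets 8 if talks fail, so the licensor offers 8 and keeps 32.
Round 1 (the licensee proposes): rejecting gives the licensor an expected 0.65 × 32 = 20.8; the licensee offers that and keeps 19.2.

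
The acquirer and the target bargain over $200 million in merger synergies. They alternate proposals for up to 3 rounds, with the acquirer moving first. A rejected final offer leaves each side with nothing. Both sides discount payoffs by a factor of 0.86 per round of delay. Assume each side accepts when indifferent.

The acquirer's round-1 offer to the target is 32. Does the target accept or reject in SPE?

Round 3 (the acquirer proposes): the target will accept anything ≥ 0, so the acquirer offers 0 and keeps 200.
Round 2 (the target proposes): the acquirer can get 200 next round, worth 0.86 × 200 = 172 now, so the target offers 172, keeping 28.
So by rejecting in round 1, the target gets 28 next round, worth 0.86 × 28 = 24.08 now.
Offer 32 ≥ 24.08, so the target accepts.

Accept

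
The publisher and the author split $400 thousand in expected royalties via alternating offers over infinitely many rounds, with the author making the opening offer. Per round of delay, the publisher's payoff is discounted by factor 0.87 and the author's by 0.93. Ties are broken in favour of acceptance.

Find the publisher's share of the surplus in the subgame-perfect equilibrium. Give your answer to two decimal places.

127.61

In a stationary SPE each proposer offers the other exactly their discounted continuation value.
If the author keeps x when proposing and the publisher keeps y when proposing, then x = 400 − 0.87y and y = 400 − 0.93x.
Solving: x = 400(1 − 0.87) / (1 − 0.93·0.87) = 52 / 0.1909 ≈ 272.3939.
The publisher gets 400 − 272.3939 ≈ 127.6061.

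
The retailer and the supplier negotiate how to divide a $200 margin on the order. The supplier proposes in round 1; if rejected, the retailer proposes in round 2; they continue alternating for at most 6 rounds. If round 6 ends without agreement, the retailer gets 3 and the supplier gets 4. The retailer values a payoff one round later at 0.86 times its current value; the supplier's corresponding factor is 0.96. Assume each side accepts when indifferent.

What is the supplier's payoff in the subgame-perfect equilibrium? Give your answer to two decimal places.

72.55

Round 6 (the retailer proposes): the supplier gets 4 if talks fail, so the retailer offers 4 and keeps 196.
Round 5 (the supplier proposes): the retailer can get 196 next round, worth 0.86 × 196 = 168.56 now; the supplier offers that and keeps 31.44.
Round 4 (the retailer proposes): the supplier can get 31.44 next round, worth 0.96 × 31.44 = 30.1824 now, so the retailer offers 30.1824, keeping 169.8176.
Round 3 (the supplier proposes): the retailer can get 169.8176 next round, worth 0.86 × 169.8176 = 146.043136 now. The supplier offers 146.043136 and keeps 200 − 146.043136 = 53.956864.
Round 2 (the retailer proposes): the supplier can get 53.956864 next round, worth 0.96 × 53.956864 = 51.79858944 now; the retailer offers that and keeps 148.20141056.
Round 1 (the supplier proposes): the retailer can get 148.20141056 next round, worth 0.86 × 148.20141056 = 127.4532130816 now; the supplier offers that and keeps 72.5467869184.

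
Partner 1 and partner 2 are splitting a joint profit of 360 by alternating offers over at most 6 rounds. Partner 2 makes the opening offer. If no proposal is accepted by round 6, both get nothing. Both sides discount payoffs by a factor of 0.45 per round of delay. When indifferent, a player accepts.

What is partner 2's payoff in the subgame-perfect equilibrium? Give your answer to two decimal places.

246.21

Work backward from the last round.
Round 6 (partner 1 proposes): partner 2 will accept anything ≥ 0, so partner 1 offers 0 and keeps 360.
Round 5 (partner 2 proposes): partner 1 can get 360 next round, worth 0.45 × 360 = 162 now; partner 2 offers that and keeps 198.
Round 4 (partner 1 proposes): partner 2 can get 198 next round, worth 0.45 × 198 = 89.1 now; partner 1 offers that and keeps 270.9.
Round 3 (partner 2 proposes): partner 1 can get 270.9 next round, worth 0.45 × 270.9 = 121.905 now, so partner 2 offers 121.905, keeping 238.095.
Round 2 (partner 1 proposes): partner 2 can get 238.095 next round, worth 0.45 × 238.095 = 107.14275 now, so partner 1 offers 107.14275, keeping 252.85725.
Round 1 (partner 2 proposes): partner 1 can get 252.85725 next round, worth 0.45 × 252.85725 = 113.7857625 now, so partner 2 offers 113.7857625, keeping 246.2142375.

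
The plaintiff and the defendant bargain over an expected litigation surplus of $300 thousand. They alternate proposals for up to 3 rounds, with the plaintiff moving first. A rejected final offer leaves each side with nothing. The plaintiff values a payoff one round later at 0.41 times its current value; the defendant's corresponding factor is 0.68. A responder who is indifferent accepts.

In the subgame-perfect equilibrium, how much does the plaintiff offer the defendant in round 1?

Work backward from the last round.
Round 3 (the plaintiff proposes): the defendant will accept anything ≥ 0, so the plaintiff offers 0 and keeps 300.
Round 2 (the defendant proposes): the plaintiff can get 300 next round, worth 0.41 × 300 = 123 now. The defendant offers 123 and keeps 300 − 123 = 177.
Round 1 (the plaintiff proposes): the defendant can get 177 next round, worth 0.68 × 177 = 120.36 now, so the plaintiff offers 120.36, keeping 179.64.

120.36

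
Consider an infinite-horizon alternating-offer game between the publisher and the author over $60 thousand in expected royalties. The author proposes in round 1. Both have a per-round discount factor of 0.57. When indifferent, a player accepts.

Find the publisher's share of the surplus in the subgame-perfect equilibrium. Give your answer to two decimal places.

21.78

Let x be the author's share when the author proposes and y be the publisher's share when the publisher proposes.
The publisher accepts iff offered ≥ 0.57·y, so x = 60 − 0.57y. Symmetrically y = 60 − 0.57x.
Substituting: x = 60 − 0.57(60 − 0.57x), giving x(1 − 0.57·0.57) = 60(1 − 0.57).
So x = 60 × 0.43 / 0.6751 ≈ 38.2166, and the publisher receives 60 − x ≈ 21.7834.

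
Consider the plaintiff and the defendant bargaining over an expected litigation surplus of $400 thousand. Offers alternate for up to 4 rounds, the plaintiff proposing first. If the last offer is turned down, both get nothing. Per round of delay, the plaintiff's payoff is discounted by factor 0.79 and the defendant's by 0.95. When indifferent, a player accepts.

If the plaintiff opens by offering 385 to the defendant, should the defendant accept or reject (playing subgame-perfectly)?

Round 4 (the defendant proposes): the plaintiff will accept anything ≥ 0, so the defendant offers 0 and keeps 400.
Round 3 (the plaintiff proposes): the defendant can get 400 next round, worth 0.95 × 400 = 380 now; the plaintiff offers that and keeps 20.
Round 2 (the defendant proposes): the plaintiff can get 20 next round, worth 0.79 × 20 = 15.8 now. The defendant offers 15.8 and keeps 400 − 15.8 = 384.2.
So by rejecting in round 1, the defendant gets 384.2 next round, worth 0.95 × 384.2 = 364.99 now.
Offer 385 ≥ 364.99, so the defendant accepts.

Accept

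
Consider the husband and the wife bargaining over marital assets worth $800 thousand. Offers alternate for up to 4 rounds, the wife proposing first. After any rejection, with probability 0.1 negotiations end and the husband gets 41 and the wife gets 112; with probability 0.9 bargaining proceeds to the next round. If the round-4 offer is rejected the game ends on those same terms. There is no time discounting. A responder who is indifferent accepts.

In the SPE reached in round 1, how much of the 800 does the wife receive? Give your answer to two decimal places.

Round 4 (the husband proposes): the wife gets 112 if talks fail, so the husband offers 112 and keeps 688.
Round 3 (the wife proposes): rejecting gives the husband an expected 0.9 × 688 + 0.1 × 41 = 623.3. The wife offers 623.3 and keeps 800 − 623.3 = 176.7.
Round 2 (the husband proposes): rejecting gives the wife an expected 0.9 × 176.7 + 0.1 × 112 = 170.23. The husband offers 170.23 and keeps 800 − 170.23 = 629.77.
Round 1 (the wife proposes): rejecting gives the husband an expected 0.9 × 629.77 + 0.1 × 41 = 570.893, so the wife offers 570.893, keeping 229.107.

229.11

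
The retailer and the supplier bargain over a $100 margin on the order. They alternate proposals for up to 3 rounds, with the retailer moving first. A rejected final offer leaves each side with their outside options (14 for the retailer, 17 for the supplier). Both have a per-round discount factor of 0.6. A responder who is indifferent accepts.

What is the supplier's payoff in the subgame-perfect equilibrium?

30.12

Round 3 (the retailer proposes): the supplier gets 17 if talks fail, so the retailer offers 17 and keeps 83.
Round 2 (the supplier proposes): the retailer can get 83 next round, worth 0.6 × 83 = 49.8 now; the supplier offers that and keeps 50.2.
Round 1 (the retailer proposes): the supplier can get 50.2 next round, worth 0.6 × 50.2 = 30.12 now; the retailer offers that and keeps 69.88.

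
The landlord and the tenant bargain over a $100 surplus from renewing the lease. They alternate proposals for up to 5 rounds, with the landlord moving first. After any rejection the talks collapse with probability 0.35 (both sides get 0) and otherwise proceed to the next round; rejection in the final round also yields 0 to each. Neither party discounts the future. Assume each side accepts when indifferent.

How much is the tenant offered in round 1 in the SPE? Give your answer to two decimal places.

32.36

By backward induction:
Round 5 (the landlord proposes): rejection yields 0 for the tenant; the landlord offers 0 and keeps 100.
Round 4 (the tenant proposes): rejecting gives the landlord an expected 0.65 × 100 = 65; the tenant offers that and keeps 35.
Round 3 (the landlord proposes): rejecting gives the tenant an expected 0.65 × 35 = 22.75; the landlord offers that and keeps 77.25.
Round 2 (the tenant proposes): rejecting gives the landlord an expected 0.65 × 77.25 = 50.2125, so the tenant offers 50.2125, keeping 49.7875.
Round 1 (the landlord proposes): rejecting gives the tenant an expected 0.65 × 49.7875 = 32.361875. The landlord offers 32.361875 and keeps 100 − 32.361875 = 67.638125.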